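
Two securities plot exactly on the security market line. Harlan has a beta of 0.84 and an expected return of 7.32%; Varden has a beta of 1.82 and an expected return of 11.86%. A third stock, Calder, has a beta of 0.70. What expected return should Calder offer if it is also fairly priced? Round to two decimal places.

MRP (SML slope) = (11.86% − 7.32%) / (1.82 − 0.84) = 4.54% / 0.98 = 4.6327%
R_f (intercept) = 7.32% − 0.84 × 4.6327% = 3.4285%
E(R_Calder) = R_f + β × MRP = 3.4285% + 0.70 × 4.6327% = 6.67%

6.67%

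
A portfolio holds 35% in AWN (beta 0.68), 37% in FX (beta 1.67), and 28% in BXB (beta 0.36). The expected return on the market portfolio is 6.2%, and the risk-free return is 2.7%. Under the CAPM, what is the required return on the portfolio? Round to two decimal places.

6.05%

β_P = Σ w_i β_i = 0.35×0.68 + 0.37×1.67 + 0.28×0.36 = 0.9567
MRP = 6.2% − 2.7% = 3.50%
E(R_P) = R_f + β_P × MRP = 2.7% + 0.9567 × 3.5% = 6.05%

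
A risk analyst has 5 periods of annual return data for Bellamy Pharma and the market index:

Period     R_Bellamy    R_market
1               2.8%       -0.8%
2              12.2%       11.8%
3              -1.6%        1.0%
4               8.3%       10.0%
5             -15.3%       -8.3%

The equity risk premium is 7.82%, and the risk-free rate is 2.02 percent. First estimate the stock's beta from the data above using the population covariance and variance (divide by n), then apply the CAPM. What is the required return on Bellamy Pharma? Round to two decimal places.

11.57%

Mean R_i = (2.8 + 12.2 − 1.6 + 8.3 − 15.3) / 5 = 1.2800%
Mean R_m = (-0.8 + 11.8 + 1.0 + 10.0 − 8.3) / 5 = 2.7400%
Σ(R_i − R̄_i)(R_m − R̄_m) = 332.5740  ⇒  Cov = 332.5740 / 5 = 66.5148
Σ(R_m − R̄_m)² = 272.2320  ⇒  Var(R_m) = 272.2320 / 5 = 54.4464
β = Cov / Var(R_m) = 66.5148 / 54.4464 = 1.2217
E(R) = R_f + β × MRP = 2.02% + 1.2217 × 7.82% = 11.57%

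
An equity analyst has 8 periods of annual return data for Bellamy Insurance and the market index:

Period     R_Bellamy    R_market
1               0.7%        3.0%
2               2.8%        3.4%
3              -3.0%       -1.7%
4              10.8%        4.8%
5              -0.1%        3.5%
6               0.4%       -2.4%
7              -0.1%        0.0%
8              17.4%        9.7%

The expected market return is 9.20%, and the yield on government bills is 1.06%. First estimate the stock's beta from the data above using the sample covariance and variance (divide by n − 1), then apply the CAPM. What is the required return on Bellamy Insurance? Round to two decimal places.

Mean R_i = (0.7 + 2.8 − 3.0 + 10.8 − 0.1 + 0.4 − 0.1 + 17.4) / 8 = 3.6125%
Mean R_m = (3.0 + 3.4 − 1.7 + 4.8 + 3.5 − 2.4 + 0.0 + 9.7) / 8 = 2.5375%
Σ(R_i − R̄_i)(R_m − R̄_m) = 162.6963  ⇒  Cov = 162.6963 / 7 = 23.2423
Σ(R_m − R̄_m)² = 107.0788  ⇒  Var(R_m) = 107.0788 / 7 = 15.2970
β = Cov / Var(R_m) = 23.2423 / 15.2970 = 1.5194
MRP = 9.20% − 1.06% = 8.14%
E(R) = R_f + β × MRP = 1.06% + 1.5194 × 8.14% = 13.43%

13.43%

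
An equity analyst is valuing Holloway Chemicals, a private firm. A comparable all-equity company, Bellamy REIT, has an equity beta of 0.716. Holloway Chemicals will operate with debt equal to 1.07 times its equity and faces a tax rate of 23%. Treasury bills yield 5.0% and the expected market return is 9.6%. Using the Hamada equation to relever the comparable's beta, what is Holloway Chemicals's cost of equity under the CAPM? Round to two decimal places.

β_L = β_U × [1 + (1 − t)(D/E)] = 0.716 × [1 + (1 − 0.23) × 1.07]
    = 0.716 × [1 + 0.77 × 1.07] = 0.716 × 1.8239 = 1.3059
MRP = 9.6% − 5.0% = 4.60%
E(R) = R_f + β_L × MRP = 5.0% + 1.3059 × 4.6% = 11.01%

11.01%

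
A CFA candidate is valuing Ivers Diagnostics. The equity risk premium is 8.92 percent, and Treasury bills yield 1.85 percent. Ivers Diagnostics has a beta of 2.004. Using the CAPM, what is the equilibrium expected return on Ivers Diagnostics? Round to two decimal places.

19.73%

E(R) = R_f + β × MRP = 1.85% + 2.004 × 8.92% = 19.73%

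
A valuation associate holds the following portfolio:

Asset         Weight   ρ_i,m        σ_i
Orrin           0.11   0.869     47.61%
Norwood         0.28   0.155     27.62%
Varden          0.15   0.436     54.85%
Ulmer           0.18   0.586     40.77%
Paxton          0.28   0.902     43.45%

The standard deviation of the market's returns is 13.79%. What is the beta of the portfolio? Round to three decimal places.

β_Orrin = 0.869 × 47.61% / 13.79% = 3.0002
β_Norwood = 0.155 × 27.62% / 13.79% = 0.3104
β_Varden = 0.436 × 54.85% / 13.79% = 1.7342
β_Ulmer = 0.586 × 40.77% / 13.79% = 1.7325
β_Paxton = 0.902 × 43.45% / 13.79% = 2.8421
β_P = Σ w_i β_i = 0.11×3.0002 + 0.28×0.3104 + 0.15×1.7342 + 0.18×1.7325 + 0.28×2.8421 = 1.7847

1.785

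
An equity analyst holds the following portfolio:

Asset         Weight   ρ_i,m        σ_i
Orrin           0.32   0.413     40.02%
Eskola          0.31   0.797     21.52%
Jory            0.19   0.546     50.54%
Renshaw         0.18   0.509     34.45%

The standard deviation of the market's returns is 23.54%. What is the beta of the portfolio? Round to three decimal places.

β_Orrin = 0.413 × 40.02% / 23.54% = 0.7021
β_Eskola = 0.797 × 21.52% / 23.54% = 0.7286
β_Jory = 0.546 × 50.54% / 23.54% = 1.1723
β_Renshaw = 0.509 × 34.45% / 23.54% = 0.7449
β_P = Σ w_i β_i = 0.32×0.7021 + 0.31×0.7286 + 0.19×1.1723 + 0.18×0.7449 = 0.8074

0.807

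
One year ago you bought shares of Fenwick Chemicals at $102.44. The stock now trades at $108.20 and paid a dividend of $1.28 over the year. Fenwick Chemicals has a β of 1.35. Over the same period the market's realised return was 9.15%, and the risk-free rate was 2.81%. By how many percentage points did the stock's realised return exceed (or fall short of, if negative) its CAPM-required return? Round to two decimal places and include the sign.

Realised HPR = (P1 + D1 − P0) / P0 = (108.20 + 1.28 − 102.44) / 102.44 = 7.04 / 102.44 = 6.8723%
MRP = 9.15% − 2.81% = 6.34%
CAPM required = R_f + β·MRP = 2.81% + 1.35 × 6.34% = 11.3690%
α = realised − required = 6.8723% − 11.3690% = -4.50%

-4.50%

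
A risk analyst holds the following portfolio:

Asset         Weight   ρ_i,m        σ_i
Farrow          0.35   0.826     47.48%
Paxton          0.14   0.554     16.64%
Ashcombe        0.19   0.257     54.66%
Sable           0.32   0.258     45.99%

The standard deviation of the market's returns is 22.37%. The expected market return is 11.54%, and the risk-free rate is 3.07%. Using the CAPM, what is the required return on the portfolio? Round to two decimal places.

11.20%

β_Farrow = 0.826 × 47.48% / 22.37% = 1.7532
β_Paxton = 0.554 × 16.64% / 22.37% = 0.4121
β_Ashcombe = 0.257 × 54.66% / 22.37% = 0.6280
β_Sable = 0.258 × 45.99% / 22.37% = 0.5304
β_P = Σ w_i β_i = 0.35×1.7532 + 0.14×0.4121 + 0.19×0.6280 + 0.32×0.5304 = 0.9604
MRP = 11.54% − 3.07% = 8.47%
E(R_P) = R_f + β_P × MRP = 3.07% + 0.9604 × 8.47% = 11.20%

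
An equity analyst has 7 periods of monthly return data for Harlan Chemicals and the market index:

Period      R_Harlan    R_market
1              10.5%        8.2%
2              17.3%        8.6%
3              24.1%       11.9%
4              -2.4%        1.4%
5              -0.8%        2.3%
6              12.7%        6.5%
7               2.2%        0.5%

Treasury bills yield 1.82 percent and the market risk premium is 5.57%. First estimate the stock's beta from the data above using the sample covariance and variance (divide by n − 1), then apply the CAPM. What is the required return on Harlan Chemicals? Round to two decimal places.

Mean R_i = (10.5 + 17.3 + 24.1 − 2.4 − 0.8 + 12.7 + 2.2) / 7 = 9.0857%
Mean R_m = (8.2 + 8.6 + 11.9 + 1.4 + 2.3 + 6.5 + 0.5) / 7 = 5.6286%
Σ(R_i − R̄_i)(R_m − R̄_m) = 242.1429  ⇒  Cov = 242.1429 / 6 = 40.3572
Σ(R_m − R̄_m)² = 110.7943  ⇒  Var(R_m) = 110.7943 / 6 = 18.4657
β = Cov / Var(R_m) = 40.3572 / 18.4657 = 2.1855
E(R) = R_f + β × MRP = 1.82% + 2.1855 × 5.57% = 13.99%

13.99%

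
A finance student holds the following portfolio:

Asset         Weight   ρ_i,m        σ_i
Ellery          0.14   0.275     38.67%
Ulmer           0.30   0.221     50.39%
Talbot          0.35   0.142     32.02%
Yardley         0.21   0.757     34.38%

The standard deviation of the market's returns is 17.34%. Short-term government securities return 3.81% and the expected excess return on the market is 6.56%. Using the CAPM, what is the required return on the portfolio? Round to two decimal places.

8.31%

β_Ellery = 0.275 × 38.67% / 17.34% = 0.6133
β_Ulmer = 0.221 × 50.39% / 17.34% = 0.6422
β_Talbot = 0.142 × 32.02% / 17.34% = 0.2622
β_Yardley = 0.757 × 34.38% / 17.34% = 1.5009
β_P = Σ w_i β_i = 0.14×0.6133 + 0.30×0.6422 + 0.35×0.2622 + 0.21×1.5009 = 0.6855
E(R_P) = R_f + β_P × MRP = 3.81% + 0.6855 × 6.56% = 8.31%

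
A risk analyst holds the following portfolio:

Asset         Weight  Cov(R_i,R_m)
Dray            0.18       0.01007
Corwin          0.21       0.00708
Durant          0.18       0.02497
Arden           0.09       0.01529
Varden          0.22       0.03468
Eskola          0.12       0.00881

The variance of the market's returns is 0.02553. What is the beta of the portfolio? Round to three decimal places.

β_Dray = 0.01007 / 0.02553 = 0.3944
β_Corwin = 0.00708 / 0.02553 = 0.2773
β_Durant = 0.02497 / 0.02553 = 0.9781
β_Arden = 0.01529 / 0.02553 = 0.5989
β_Varden = 0.03468 / 0.02553 = 1.3584
β_Eskola = 0.00881 / 0.02553 = 0.3451
β_P = Σ w_i β_i = 0.18×0.3944 + 0.21×0.2773 + 0.18×0.9781 + 0.09×0.5989 + 0.22×1.3584 + 0.12×0.3451 = 0.6994

0.699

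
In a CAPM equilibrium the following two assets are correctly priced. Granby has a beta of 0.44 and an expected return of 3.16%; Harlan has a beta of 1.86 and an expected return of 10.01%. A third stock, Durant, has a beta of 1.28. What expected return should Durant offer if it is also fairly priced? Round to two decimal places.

7.21%

MRP (SML slope) = (10.01% − 3.16%) / (1.86 − 0.44) = 6.85% / 1.42 = 4.8239%
R_f (intercept) = 3.16% − 0.44 × 4.8239% = 1.0375%
E(R_Durant) = R_f + β × MRP = 1.0375% + 1.28 × 4.8239% = 7.21%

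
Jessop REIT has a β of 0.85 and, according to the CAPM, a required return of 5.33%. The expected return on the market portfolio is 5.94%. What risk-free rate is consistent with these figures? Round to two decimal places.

1.87%

E(R) = R_f + β(E(R_m) − R_f) = R_f(1 − β) + β·E(R_m)
5.33% = R_f × (1 − 0.85) + 0.85 × 5.94%
5.33% = R_f × 0.15 + 5.0490%
R_f = (5.33% − 5.0490%) / 0.15 = 1.87%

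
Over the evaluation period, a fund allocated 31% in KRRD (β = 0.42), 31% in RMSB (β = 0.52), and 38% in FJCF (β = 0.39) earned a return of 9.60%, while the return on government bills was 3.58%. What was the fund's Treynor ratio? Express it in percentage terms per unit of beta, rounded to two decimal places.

β_P = 0.31×0.42 + 0.31×0.52 + 0.38×0.39 = 0.4396
Treynor = (R_P − R_f) / β_P = (9.60% − 3.58%) / 0.4396 = 6.02% / 0.4396 = 13.69%

13.69%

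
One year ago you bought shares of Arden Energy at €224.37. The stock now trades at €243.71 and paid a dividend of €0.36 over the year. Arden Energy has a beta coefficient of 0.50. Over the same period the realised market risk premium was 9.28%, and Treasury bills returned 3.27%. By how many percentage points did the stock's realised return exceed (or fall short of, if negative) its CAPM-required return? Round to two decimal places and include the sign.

+0.87%

Realised HPR = (P1 + D1 − P0) / P0 = (243.71 + 0.36 − 224.37) / 224.37 = 19.70 / 224.37 = 8.7801%
CAPM required = R_f + β·MRP = 3.27% + 0.50 × 9.28% = 7.9100%
α = realised − required = 8.7801% − 7.9100% = +0.87%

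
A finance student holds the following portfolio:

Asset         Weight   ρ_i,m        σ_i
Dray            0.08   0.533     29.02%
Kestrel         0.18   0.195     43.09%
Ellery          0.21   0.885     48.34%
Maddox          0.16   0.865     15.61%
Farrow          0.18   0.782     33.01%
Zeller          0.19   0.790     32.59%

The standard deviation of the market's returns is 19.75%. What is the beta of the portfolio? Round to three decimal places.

1.186

β_Dray = 0.533 × 29.02% / 19.75% = 0.7832
β_Kestrel = 0.195 × 43.09% / 19.75% = 0.4254
β_Ellery = 0.885 × 48.34% / 19.75% = 2.1661
β_Maddox = 0.865 × 15.61% / 19.75% = 0.6837
β_Farrow = 0.782 × 33.01% / 19.75% = 1.3070
β_Zeller = 0.790 × 32.59% / 19.75% = 1.3036
β_P = Σ w_i β_i = 0.08×0.7832 + 0.18×0.4254 + 0.21×2.1661 + 0.16×0.6837 + 0.18×1.3070 + 0.19×1.3036 = 1.1864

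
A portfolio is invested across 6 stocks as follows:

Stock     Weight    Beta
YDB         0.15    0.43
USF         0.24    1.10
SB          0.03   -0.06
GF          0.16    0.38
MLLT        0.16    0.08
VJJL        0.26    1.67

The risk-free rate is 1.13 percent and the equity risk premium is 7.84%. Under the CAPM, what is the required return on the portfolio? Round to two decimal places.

β_P = Σ w_i β_i = 0.15×0.43 + 0.24×1.10 + 0.03×-0.06 + 0.16×0.38 + 0.16×0.08 + 0.26×1.67 = 0.8345
E(R_P) = R_f + β_P × MRP = 1.13% + 0.8345 × 7.84% = 7.67%

7.67%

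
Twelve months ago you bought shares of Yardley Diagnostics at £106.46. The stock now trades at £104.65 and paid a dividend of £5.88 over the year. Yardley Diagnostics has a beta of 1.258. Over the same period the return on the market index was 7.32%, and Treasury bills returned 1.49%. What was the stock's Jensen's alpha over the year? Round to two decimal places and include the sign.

Realised HPR = (P1 + D1 − P0) / P0 = (104.65 + 5.88 − 106.46) / 106.46 = 4.07 / 106.46 = 3.8230%
MRP = 7.32% − 1.49% = 5.83%
CAPM required = R_f + β·MRP = 1.49% + 1.258 × 5.83% = 8.82414%
α = realised − required = 3.8230% − 8.82414% = -5.00%

-5.00%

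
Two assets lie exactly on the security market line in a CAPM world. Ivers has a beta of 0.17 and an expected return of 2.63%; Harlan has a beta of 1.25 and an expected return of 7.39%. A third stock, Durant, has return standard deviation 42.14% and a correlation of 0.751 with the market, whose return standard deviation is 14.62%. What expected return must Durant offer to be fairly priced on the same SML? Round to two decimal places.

11.42%

MRP = (7.39% − 2.63%) / (1.25 − 0.17) = 4.4074%
R_f = 2.63% − 0.17 × 4.4074% = 1.8807%
β_Durant = ρ·σ_i/σ_m = 0.751 × 42.14 / 14.62 = 2.1646
E(R_Durant) = R_f + β × MRP = 1.8807% + 2.1646 × 4.4074% = 11.42%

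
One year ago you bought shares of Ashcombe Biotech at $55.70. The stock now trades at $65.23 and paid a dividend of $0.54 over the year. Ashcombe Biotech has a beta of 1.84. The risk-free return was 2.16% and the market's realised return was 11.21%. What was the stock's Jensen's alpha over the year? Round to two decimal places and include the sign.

Realised HPR = (P1 + D1 − P0) / P0 = (65.23 + 0.54 − 55.70) / 55.70 = 10.07 / 55.70 = 18.0790%
MRP = 11.21% − 2.16% = 9.05%
CAPM required = R_f + β·MRP = 2.16% + 1.84 × 9.05% = 18.8120%
α = realised − required = 18.0790% − 18.8120% = -0.73%

-0.73%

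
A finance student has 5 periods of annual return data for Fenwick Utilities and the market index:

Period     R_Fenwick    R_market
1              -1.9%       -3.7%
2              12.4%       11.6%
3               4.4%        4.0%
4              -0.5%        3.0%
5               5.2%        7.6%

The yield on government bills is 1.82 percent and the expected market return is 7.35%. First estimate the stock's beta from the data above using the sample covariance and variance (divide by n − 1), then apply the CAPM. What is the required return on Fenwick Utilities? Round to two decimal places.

Mean R_i = (-1.9 + 12.4 + 4.4 − 0.5 + 5.2) / 5 = 3.9200%
Mean R_m = (-3.7 + 11.6 + 4.0 + 3.0 + 7.6) / 5 = 4.5000%
Σ(R_i − R̄_i)(R_m − R̄_m) = 118.2900  ⇒  Cov = 118.2900 / 4 = 29.5725
Σ(R_m − R̄_m)² = 129.7600  ⇒  Var(R_m) = 129.7600 / 4 = 32.4400
β = Cov / Var(R_m) = 29.5725 / 32.4400 = 0.9116
MRP = 7.35% − 1.82% = 5.53%
E(R) = R_f + β × MRP = 1.82% + 0.9116 × 5.53% = 6.86%

6.86%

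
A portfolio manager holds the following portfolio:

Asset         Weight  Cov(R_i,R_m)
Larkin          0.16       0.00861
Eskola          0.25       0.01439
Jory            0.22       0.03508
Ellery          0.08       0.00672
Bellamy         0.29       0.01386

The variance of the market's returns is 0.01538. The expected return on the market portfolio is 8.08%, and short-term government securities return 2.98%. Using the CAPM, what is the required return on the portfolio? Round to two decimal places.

β_Larkin = 0.00861 / 0.01538 = 0.5598
β_Eskola = 0.01439 / 0.01538 = 0.9356
β_Jory = 0.03508 / 0.01538 = 2.2809
β_Ellery = 0.00672 / 0.01538 = 0.4369
β_Bellamy = 0.01386 / 0.01538 = 0.9012
β_P = Σ w_i β_i = 0.16×0.5598 + 0.25×0.9356 + 0.22×2.2809 + 0.08×0.4369 + 0.29×0.9012 = 1.1216
MRP = 8.08% − 2.98% = 5.10%
E(R_P) = R_f + β_P × MRP = 2.98% + 1.1216 × 5.10% = 8.70%

8.70%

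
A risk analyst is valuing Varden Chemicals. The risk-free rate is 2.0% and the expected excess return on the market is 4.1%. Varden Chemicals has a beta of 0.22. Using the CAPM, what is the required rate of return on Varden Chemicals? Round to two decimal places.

E(R) = R_f + β × MRP = 2.0% + 0.22 × 4.1% = 2.90%

2.90%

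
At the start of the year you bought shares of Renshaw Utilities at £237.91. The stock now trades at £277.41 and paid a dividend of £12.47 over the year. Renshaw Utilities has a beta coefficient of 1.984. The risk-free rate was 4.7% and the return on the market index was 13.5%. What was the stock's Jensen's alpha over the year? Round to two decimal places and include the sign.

Realised HPR = (P1 + D1 − P0) / P0 = (277.41 + 12.47 − 237.91) / 237.91 = 51.97 / 237.91 = 21.8444%
MRP = 13.5% − 4.7% = 8.80%
CAPM required = R_f + β·MRP = 4.7% + 1.984 × 8.8% = 22.1592%
α = realised − required = 21.8444% − 22.1592% = -0.31%

-0.31%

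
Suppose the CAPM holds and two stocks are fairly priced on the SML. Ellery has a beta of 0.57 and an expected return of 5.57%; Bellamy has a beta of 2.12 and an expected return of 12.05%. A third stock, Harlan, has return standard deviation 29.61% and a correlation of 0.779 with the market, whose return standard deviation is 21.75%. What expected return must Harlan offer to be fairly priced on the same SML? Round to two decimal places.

7.62%

MRP = (12.05% − 5.57%) / (2.12 − 0.57) = 4.1806%
R_f = 5.57% − 0.57 × 4.1806% = 3.1871%
β_Harlan = ρ·σ_i/σ_m = 0.779 × 29.61 / 21.75 = 1.0605
E(R_Harlan) = R_f + β × MRP = 3.1871% + 1.0605 × 4.1806% = 7.62%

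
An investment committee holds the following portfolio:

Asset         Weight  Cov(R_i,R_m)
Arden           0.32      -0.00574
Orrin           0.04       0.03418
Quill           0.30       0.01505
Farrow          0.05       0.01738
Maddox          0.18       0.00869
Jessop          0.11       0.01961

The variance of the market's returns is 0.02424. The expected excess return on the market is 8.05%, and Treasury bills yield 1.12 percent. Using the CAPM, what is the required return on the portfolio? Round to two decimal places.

β_Arden = -0.00574 / 0.02424 = -0.2368
β_Orrin = 0.03418 / 0.02424 = 1.4101
β_Quill = 0.01505 / 0.02424 = 0.6209
β_Farrow = 0.01738 / 0.02424 = 0.7170
β_Maddox = 0.00869 / 0.02424 = 0.3585
β_Jessop = 0.01961 / 0.02424 = 0.8090
β_P = Σ w_i β_i = 0.32×-0.2368 + 0.04×1.4101 + 0.30×0.6209 + 0.05×0.7170 + 0.18×0.3585 + 0.11×0.8090 = 0.3563
E(R_P) = R_f + β_P × MRP = 1.12% + 0.3563 × 8.05% = 3.99%

3.99%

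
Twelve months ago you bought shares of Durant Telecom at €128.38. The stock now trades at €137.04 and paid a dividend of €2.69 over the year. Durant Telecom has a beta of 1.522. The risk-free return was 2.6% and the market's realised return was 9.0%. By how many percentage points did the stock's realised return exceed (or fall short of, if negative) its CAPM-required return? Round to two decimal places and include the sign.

Realised HPR = (P1 + D1 − P0) / P0 = (137.04 + 2.69 − 128.38) / 128.38 = 11.35 / 128.38 = 8.8409%
MRP = 9.0% − 2.6% = 6.40%
CAPM required = R_f + β·MRP = 2.6% + 1.522 × 6.4% = 12.3408%
α = realised − required = 8.8409% − 12.3408% = -3.50%

-3.50%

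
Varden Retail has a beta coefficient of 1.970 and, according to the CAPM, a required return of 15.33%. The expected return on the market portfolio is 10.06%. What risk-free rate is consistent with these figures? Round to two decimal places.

E(R) = R_f + β(E(R_m) − R_f) = R_f(1 − β) + β·E(R_m)
15.33% = R_f × (1 − 1.970) + 1.970 × 10.06%
15.33% = R_f × -0.970 + 19.81820%
R_f = (15.33% − 19.81820%) / -0.970 = 4.63%

4.63%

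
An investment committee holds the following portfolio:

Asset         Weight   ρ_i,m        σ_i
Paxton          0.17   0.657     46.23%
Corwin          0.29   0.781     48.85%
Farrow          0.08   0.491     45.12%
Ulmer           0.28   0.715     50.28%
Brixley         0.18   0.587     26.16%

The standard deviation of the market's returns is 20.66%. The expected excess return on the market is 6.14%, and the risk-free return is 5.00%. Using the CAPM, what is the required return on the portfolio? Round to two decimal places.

14.16%

β_Paxton = 0.657 × 46.23% / 20.66% = 1.4701
β_Corwin = 0.781 × 48.85% / 20.66% = 1.8467
β_Farrow = 0.491 × 45.12% / 20.66% = 1.0723
β_Ulmer = 0.715 × 50.28% / 20.66% = 1.7401
β_Brixley = 0.587 × 26.16% / 20.66% = 0.7433
β_P = Σ w_i β_i = 0.17×1.4701 + 0.29×1.8467 + 0.08×1.0723 + 0.28×1.7401 + 0.18×0.7433 = 1.4923
E(R_P) = R_f + β_P × MRP = 5.00% + 1.4923 × 6.14% = 14.16%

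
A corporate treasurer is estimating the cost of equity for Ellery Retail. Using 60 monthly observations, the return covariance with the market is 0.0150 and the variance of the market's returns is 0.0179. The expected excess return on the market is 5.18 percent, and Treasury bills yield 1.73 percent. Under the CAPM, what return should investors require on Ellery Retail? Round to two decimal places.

6.07%

β = Cov(R_i, R_m) / Var(R_m) = 0.0150 / 0.0179 = 0.8380
E(R) = R_f + β × MRP = 1.73% + 0.8380 × 5.18% = 6.07%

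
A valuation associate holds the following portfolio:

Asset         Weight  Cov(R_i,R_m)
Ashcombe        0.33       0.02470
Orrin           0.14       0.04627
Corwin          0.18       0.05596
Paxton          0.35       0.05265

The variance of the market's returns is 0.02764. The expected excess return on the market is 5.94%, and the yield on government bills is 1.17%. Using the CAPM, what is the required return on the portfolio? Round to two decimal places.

β_Ashcombe = 0.02470 / 0.02764 = 0.8936
β_Orrin = 0.04627 / 0.02764 = 1.6740
β_Corwin = 0.05596 / 0.02764 = 2.0246
β_Paxton = 0.05265 / 0.02764 = 1.9048
β_P = Σ w_i β_i = 0.33×0.8936 + 0.14×1.6740 + 0.18×2.0246 + 0.35×1.9048 = 1.5604
E(R_P) = R_f + β_P × MRP = 1.17% + 1.5604 × 5.94% = 10.44%

10.44%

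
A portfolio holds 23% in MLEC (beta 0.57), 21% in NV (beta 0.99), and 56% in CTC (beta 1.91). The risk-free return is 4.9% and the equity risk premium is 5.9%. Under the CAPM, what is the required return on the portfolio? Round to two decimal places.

13.21%

β_P = Σ w_i β_i = 0.23×0.57 + 0.21×0.99 + 0.56×1.91 = 1.4086
E(R_P) = R_f + β_P × MRP = 4.9% + 1.4086 × 5.9% = 13.21%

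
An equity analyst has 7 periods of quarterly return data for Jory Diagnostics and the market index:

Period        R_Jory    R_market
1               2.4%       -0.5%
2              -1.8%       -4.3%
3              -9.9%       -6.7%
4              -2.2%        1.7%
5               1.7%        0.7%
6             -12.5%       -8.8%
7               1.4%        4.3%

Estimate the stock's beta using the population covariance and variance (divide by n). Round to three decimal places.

Mean R_i = (2.4 − 1.8 − 9.9 − 2.2 + 1.7 − 12.5 + 1.4) / 7 = -2.9857%
Mean R_m = (-0.5 − 4.3 − 6.7 + 1.7 + 0.7 − 8.8 + 4.3) / 7 = -1.9429%
Σ(R_i − R̄_i)(R_m − R̄_m) = 145.7343  ⇒  Cov = 145.7343 / 7 = 20.8192
Σ(R_m − R̄_m)² = 136.5171  ⇒  Var(R_m) = 136.5171 / 7 = 19.5024
β = Cov / Var(R_m) = 20.8192 / 19.5024 = 1.0675

1.068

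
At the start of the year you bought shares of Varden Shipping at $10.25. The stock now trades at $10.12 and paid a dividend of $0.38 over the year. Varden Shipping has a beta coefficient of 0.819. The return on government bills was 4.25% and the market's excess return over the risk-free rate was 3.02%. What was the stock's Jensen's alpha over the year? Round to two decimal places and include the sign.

Realised HPR = (P1 + D1 − P0) / P0 = (10.12 + 0.38 − 10.25) / 10.25 = 0.25 / 10.25 = 2.4390%
CAPM required = R_f + β·MRP = 4.25% + 0.819 × 3.02% = 6.72338%
α = realised − required = 2.4390% − 6.72338% = -4.28%

-4.28%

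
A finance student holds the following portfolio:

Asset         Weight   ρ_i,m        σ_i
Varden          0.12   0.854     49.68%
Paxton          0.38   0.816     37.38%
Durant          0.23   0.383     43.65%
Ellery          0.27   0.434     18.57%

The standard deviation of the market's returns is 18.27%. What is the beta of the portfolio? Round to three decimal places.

β_Varden = 0.854 × 49.68% / 18.27% = 2.3222
β_Paxton = 0.816 × 37.38% / 18.27% = 1.6695
β_Durant = 0.383 × 43.65% / 18.27% = 0.9150
β_Ellery = 0.434 × 18.57% / 18.27% = 0.4411
β_P = Σ w_i β_i = 0.12×2.3222 + 0.38×1.6695 + 0.23×0.9150 + 0.27×0.4411 = 1.2426

1.243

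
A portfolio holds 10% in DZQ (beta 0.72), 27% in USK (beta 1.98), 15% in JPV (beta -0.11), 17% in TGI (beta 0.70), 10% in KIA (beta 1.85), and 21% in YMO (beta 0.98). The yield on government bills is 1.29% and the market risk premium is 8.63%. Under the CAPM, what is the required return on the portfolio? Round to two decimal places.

β_P = Σ w_i β_i = 0.10×0.72 + 0.27×1.98 + 0.15×-0.11 + 0.17×0.70 + 0.10×1.85 + 0.21×0.98 = 1.0999
E(R_P) = R_f + β_P × MRP = 1.29% + 1.0999 × 8.63% = 10.78%

10.78%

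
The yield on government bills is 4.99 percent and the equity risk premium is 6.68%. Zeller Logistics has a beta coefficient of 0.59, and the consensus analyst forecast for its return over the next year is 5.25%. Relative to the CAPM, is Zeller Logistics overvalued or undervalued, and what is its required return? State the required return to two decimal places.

Overvalued; required return 8.93%

Required return = R_f + β·MRP = 4.99% + 0.59 × 6.68% = 8.93%
Forecast 5.25% < required 8.93% → the stock plots below the SML → overvalued.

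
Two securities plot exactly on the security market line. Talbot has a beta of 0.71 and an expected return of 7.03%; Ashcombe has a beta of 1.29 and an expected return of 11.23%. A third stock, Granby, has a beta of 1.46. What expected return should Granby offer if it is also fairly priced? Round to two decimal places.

12.46%

MRP (SML slope) = (11.23% − 7.03%) / (1.29 − 0.71) = 4.20% / 0.58 = 7.2414%
R_f (intercept) = 7.03% − 0.71 × 7.2414% = 1.8886%
E(R_Granby) = R_f + β × MRP = 1.8886% + 1.46 × 7.2414% = 12.46%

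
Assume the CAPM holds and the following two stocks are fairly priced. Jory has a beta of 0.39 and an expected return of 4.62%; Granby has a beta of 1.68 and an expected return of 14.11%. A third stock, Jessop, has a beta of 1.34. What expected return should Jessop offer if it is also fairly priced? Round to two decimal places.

MRP (SML slope) = (14.11% − 4.62%) / (1.68 − 0.39) = 9.49% / 1.29 = 7.3566%
R_f (intercept) = 4.62% − 0.39 × 7.3566% = 1.7509%
E(R_Jessop) = R_f + β × MRP = 1.7509% + 1.34 × 7.3566% = 11.61%

11.61%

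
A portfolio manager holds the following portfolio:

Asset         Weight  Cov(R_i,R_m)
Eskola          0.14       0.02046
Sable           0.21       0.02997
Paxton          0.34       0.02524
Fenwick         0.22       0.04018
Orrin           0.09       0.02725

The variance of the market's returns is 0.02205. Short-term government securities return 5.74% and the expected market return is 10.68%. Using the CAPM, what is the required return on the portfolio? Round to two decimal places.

12.24%

β_Eskola = 0.02046 / 0.02205 = 0.9279
β_Sable = 0.02997 / 0.02205 = 1.3592
β_Paxton = 0.02524 / 0.02205 = 1.1447
β_Fenwick = 0.04018 / 0.02205 = 1.8222
β_Orrin = 0.02725 / 0.02205 = 1.2358
β_P = Σ w_i β_i = 0.14×0.9279 + 0.21×1.3592 + 0.34×1.1447 + 0.22×1.8222 + 0.09×1.2358 = 1.3166
MRP = 10.68% − 5.74% = 4.94%
E(R_P) = R_f + β_P × MRP = 5.74% + 1.3166 × 4.94% = 12.24%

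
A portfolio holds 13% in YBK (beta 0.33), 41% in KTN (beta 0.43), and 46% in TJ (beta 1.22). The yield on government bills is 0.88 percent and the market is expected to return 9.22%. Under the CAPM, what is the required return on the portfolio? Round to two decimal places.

7.39%

β_P = Σ w_i β_i = 0.13×0.33 + 0.41×0.43 + 0.46×1.22 = 0.7804
MRP = 9.22% − 0.88% = 8.34%
E(R_P) = R_f + β_P × MRP = 0.88% + 0.7804 × 8.34% = 7.39%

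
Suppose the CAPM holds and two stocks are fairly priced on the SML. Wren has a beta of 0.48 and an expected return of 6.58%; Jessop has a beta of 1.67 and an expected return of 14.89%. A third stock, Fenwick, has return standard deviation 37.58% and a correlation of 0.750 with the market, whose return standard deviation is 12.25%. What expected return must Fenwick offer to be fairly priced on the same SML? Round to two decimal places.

19.30%

MRP = (14.89% − 6.58%) / (1.67 − 0.48) = 6.9832%
R_f = 6.58% − 0.48 × 6.9832% = 3.2281%
β_Fenwick = ρ·σ_i/σ_m = 0.750 × 37.58 / 12.25 = 2.3008
E(R_Fenwick) = R_f + β × MRP = 3.2281% + 2.3008 × 6.9832% = 19.30%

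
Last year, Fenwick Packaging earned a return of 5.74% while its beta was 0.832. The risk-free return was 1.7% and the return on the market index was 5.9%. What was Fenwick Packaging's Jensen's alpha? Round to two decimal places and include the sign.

Market excess return = 5.9% − 1.7% = 4.20%
CAPM benchmark = R_f + β(R_m − R_f) = 1.7% + 0.832 × 4.2% = 5.1944%
α = actual − benchmark = 5.74% − 5.1944% = +0.55%

+0.55%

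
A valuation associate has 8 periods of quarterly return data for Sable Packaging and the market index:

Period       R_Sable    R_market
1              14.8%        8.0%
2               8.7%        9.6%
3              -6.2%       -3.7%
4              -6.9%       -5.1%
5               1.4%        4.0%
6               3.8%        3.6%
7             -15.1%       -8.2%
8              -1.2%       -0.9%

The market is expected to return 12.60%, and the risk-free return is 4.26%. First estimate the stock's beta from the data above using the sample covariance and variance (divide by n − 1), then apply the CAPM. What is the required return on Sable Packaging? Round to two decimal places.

Mean R_i = (14.8 + 8.7 − 6.2 − 6.9 + 1.4 + 3.8 − 15.1 − 1.2) / 8 = -0.0875%
Mean R_m = (8.0 + 9.6 − 3.7 − 5.1 + 4.0 + 3.6 − 8.2 − 0.9) / 8 = 0.9125%
Σ(R_i − R̄_i)(R_m − R̄_m) = 404.8688  ⇒  Cov = 404.8688 / 7 = 57.8384
Σ(R_m − R̄_m)² = 286.2088  ⇒  Var(R_m) = 286.2088 / 7 = 40.8870
β = Cov / Var(R_m) = 57.8384 / 40.8870 = 1.4146
MRP = 12.60% − 4.26% = 8.34%
E(R) = R_f + β × MRP = 4.26% + 1.4146 × 8.34% = 16.06%

16.06%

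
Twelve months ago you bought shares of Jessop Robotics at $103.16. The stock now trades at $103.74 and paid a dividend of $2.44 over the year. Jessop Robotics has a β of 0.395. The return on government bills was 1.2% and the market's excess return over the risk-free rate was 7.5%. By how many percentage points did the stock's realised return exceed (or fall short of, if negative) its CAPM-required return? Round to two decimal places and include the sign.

Realised HPR = (P1 + D1 − P0) / P0 = (103.74 + 2.44 − 103.16) / 103.16 = 3.02 / 103.16 = 2.9275%
CAPM required = R_f + β·MRP = 1.2% + 0.395 × 7.5% = 4.1625%
α = realised − required = 2.9275% − 4.1625% = -1.24%

-1.24%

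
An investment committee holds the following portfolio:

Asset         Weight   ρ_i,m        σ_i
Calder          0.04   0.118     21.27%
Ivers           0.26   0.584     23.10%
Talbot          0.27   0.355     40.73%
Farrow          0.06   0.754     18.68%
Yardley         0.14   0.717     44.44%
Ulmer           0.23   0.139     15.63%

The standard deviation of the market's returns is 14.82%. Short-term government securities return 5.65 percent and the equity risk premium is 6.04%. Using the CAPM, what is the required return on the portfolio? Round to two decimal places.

11.08%

β_Calder = 0.118 × 21.27% / 14.82% = 0.1694
β_Ivers = 0.584 × 23.10% / 14.82% = 0.9103
β_Talbot = 0.355 × 40.73% / 14.82% = 0.9757
β_Farrow = 0.754 × 18.68% / 14.82% = 0.9504
β_Yardley = 0.717 × 44.44% / 14.82% = 2.1500
β_Ulmer = 0.139 × 15.63% / 14.82% = 0.1466
β_P = Σ w_i β_i = 0.04×0.1694 + 0.26×0.9103 + 0.27×0.9757 + 0.06×0.9504 + 0.14×2.1500 + 0.23×0.1466 = 0.8986
E(R_P) = R_f + β_P × MRP = 5.65% + 0.8986 × 6.04% = 11.08%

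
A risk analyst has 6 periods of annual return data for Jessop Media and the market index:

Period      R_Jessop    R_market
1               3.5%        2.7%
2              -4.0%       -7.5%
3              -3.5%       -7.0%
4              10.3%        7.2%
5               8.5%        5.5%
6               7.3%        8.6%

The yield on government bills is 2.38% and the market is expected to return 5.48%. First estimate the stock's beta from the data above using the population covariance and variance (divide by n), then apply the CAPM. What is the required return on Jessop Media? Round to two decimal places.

4.98%

Mean R_i = (3.5 − 4.0 − 3.5 + 10.3 + 8.5 + 7.3) / 6 = 3.6833%
Mean R_m = (2.7 − 7.5 − 7.0 + 7.2 + 5.5 + 8.6) / 6 = 1.5833%
Σ(R_i − R̄_i)(R_m − R̄_m) = 212.6483  ⇒  Cov = 212.6483 / 6 = 35.4414
Σ(R_m − R̄_m)² = 253.5483  ⇒  Var(R_m) = 253.5483 / 6 = 42.2581
β = Cov / Var(R_m) = 35.4414 / 42.2581 = 0.8387
MRP = 5.48% − 2.38% = 3.10%
E(R) = R_f + β × MRP = 2.38% + 0.8387 × 3.10% = 4.98%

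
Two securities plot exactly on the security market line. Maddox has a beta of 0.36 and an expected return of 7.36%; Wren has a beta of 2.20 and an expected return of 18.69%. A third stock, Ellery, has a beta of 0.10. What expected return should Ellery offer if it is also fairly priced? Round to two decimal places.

MRP (SML slope) = (18.69% − 7.36%) / (2.20 − 0.36) = 11.33% / 1.84 = 6.1576%
R_f (intercept) = 7.36% − 0.36 × 6.1576% = 5.1433%
E(R_Ellery) = R_f + β × MRP = 5.1433% + 0.10 × 6.1576% = 5.76%

5.76%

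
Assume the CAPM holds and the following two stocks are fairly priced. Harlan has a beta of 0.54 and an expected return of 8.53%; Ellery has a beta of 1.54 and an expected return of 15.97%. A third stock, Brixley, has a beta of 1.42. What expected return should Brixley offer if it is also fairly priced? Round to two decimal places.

15.08%

MRP (SML slope) = (15.97% − 8.53%) / (1.54 − 0.54) = 7.44% / 1.00 = 7.4400%
R_f (intercept) = 8.53% − 0.54 × 7.4400% = 4.5124%
E(R_Brixley) = R_f + β × MRP = 4.5124% + 1.42 × 7.4400% = 15.08%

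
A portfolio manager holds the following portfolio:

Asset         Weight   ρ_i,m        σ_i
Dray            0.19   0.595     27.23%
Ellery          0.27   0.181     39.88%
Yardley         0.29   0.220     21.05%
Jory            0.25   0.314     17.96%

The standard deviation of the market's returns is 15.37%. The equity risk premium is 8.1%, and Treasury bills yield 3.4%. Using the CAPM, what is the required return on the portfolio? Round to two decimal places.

β_Dray = 0.595 × 27.23% / 15.37% = 1.0541
β_Ellery = 0.181 × 39.88% / 15.37% = 0.4696
β_Yardley = 0.220 × 21.05% / 15.37% = 0.3013
β_Jory = 0.314 × 17.96% / 15.37% = 0.3669
β_P = Σ w_i β_i = 0.19×1.0541 + 0.27×0.4696 + 0.29×0.3013 + 0.25×0.3669 = 0.5062
E(R_P) = R_f + β_P × MRP = 3.4% + 0.5062 × 8.1% = 7.50%

7.50%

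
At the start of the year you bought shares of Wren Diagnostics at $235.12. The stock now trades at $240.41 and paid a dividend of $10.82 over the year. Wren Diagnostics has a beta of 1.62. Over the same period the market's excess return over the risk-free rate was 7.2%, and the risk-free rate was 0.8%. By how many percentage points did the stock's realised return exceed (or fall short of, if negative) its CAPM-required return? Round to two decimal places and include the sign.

Realised HPR = (P1 + D1 − P0) / P0 = (240.41 + 10.82 − 235.12) / 235.12 = 16.11 / 235.12 = 6.8518%
CAPM required = R_f + β·MRP = 0.8% + 1.62 × 7.2% = 12.4640%
α = realised − required = 6.8518% − 12.4640% = -5.61%

-5.61%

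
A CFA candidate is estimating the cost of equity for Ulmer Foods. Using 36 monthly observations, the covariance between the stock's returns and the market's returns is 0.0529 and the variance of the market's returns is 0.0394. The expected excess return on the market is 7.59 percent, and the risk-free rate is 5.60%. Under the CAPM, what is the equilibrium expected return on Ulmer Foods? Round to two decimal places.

15.79%

β = Cov(R_i, R_m) / Var(R_m) = 0.0529 / 0.0394 = 1.3426
E(R) = R_f + β × MRP = 5.60% + 1.3426 × 7.59% = 15.79%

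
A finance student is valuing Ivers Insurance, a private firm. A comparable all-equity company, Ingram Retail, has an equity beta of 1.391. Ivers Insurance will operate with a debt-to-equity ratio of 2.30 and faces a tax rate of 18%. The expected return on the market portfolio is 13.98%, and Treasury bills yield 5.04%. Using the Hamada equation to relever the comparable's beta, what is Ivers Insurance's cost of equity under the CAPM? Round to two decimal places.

40.93%

β_L = β_U × [1 + (1 − t)(D/E)] = 1.391 × [1 + (1 − 0.18) × 2.30]
    = 1.391 × [1 + 0.82 × 2.30] = 1.391 × 2.8860 = 4.0144
MRP = 13.98% − 5.04% = 8.94%
E(R) = R_f + β_L × MRP = 5.04% + 4.0144 × 8.94% = 40.93%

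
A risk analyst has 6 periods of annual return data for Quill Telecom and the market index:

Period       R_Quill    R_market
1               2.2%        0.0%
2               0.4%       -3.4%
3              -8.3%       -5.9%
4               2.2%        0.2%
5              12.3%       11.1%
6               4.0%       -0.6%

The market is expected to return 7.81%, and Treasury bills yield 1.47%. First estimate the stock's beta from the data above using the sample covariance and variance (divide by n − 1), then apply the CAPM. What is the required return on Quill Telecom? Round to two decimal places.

Mean R_i = (2.2 + 0.4 − 8.3 + 2.2 + 12.3 + 4.0) / 6 = 2.1333%
Mean R_m = (0.0 − 3.4 − 5.9 + 0.2 + 11.1 − 0.6) / 6 = 0.2333%
Σ(R_i − R̄_i)(R_m − R̄_m) = 179.1933  ⇒  Cov = 179.1933 / 5 = 35.8387
Σ(R_m − R̄_m)² = 169.6533  ⇒  Var(R_m) = 169.6533 / 5 = 33.9307
β = Cov / Var(R_m) = 35.8387 / 33.9307 = 1.0562
MRP = 7.81% − 1.47% = 6.34%
E(R) = R_f + β × MRP = 1.47% + 1.0562 × 6.34% = 8.17%

8.17%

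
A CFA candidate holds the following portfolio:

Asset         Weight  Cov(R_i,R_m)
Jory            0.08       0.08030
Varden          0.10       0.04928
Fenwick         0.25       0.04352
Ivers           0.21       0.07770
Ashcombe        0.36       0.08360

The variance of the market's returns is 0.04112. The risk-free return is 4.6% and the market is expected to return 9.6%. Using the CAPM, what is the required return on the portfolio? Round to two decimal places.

12.95%

β_Jory = 0.08030 / 0.04112 = 1.9528
β_Varden = 0.04928 / 0.04112 = 1.1984
β_Fenwick = 0.04352 / 0.04112 = 1.0584
β_Ivers = 0.07770 / 0.04112 = 1.8896
β_Ashcombe = 0.08360 / 0.04112 = 2.0331
β_P = Σ w_i β_i = 0.08×1.9528 + 0.10×1.1984 + 0.25×1.0584 + 0.21×1.8896 + 0.36×2.0331 = 1.6694
MRP = 9.6% − 4.6% = 5.00%
E(R_P) = R_f + β_P × MRP = 4.6% + 1.6694 × 5.0% = 12.95%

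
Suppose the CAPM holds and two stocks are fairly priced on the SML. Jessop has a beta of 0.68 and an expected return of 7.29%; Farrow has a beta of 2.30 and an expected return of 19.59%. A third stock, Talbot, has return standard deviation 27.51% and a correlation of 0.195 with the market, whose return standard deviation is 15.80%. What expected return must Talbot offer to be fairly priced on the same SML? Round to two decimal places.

4.70%

MRP = (19.59% − 7.29%) / (2.30 − 0.68) = 7.5926%
R_f = 7.29% − 0.68 × 7.5926% = 2.1270%
β_Talbot = ρ·σ_i/σ_m = 0.195 × 27.51 / 15.80 = 0.3395
E(R_Talbot) = R_f + β × MRP = 2.1270% + 0.3395 × 7.5926% = 4.70%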